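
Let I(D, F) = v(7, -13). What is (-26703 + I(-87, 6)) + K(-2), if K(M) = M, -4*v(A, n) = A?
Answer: -106827/4 ≈ -26707.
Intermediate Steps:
v(A, n) = -A/4
I(D, F) = -7/4 (I(D, F) = -¼*7 = -7/4)
(-26703 + I(-87, 6)) + K(-2) = (-26703 - 7/4) - 2 = -106819/4 - 2 = -106827/4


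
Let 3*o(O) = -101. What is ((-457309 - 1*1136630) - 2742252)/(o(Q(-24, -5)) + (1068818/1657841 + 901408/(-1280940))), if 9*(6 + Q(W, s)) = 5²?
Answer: 2302078219639473285/17904914844847 ≈ 1.2857e+5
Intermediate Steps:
Q(W, s) = -29/9 (Q(W, s) = -6 + (⅑)*5² = -6 + (⅑)*25 = -6 + 25/9 = -29/9)
o(O) = -101/3 (o(O) = (⅓)*(-101) = -101/3)
((-457309 - 1*1136630) - 2742252)/(o(Q(-24, -5)) + (1068818/1657841 + 901408/(-1280940))) = ((-457309 - 1*1136630) - 2742252)/(-101/3 + (1068818/1657841 + 901408/(-1280940))) = ((-457309 - 1136630) - 2742252)/(-101/3 + (1068818*(1/1657841) + 901408*(-1/1280940))) = (-1593939 - 2742252)/(-101/3 + (1068818/1657841 - 225352/320235)) = -4336191/(-101/3 - 31324852802/530898712635) = -4336191/(-17904914844847/530898712635) = -4336191*(-530898712635/17904914844847) = 2302078219639473285/17904914844847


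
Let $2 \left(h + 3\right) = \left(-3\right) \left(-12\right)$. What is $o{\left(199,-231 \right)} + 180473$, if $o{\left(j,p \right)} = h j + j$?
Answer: $183657$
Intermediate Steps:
$h = 15$ ($h = -3 + \frac{\left(-3\right) \left(-12\right)}{2} = -3 + \frac{1}{2} \cdot 36 = -3 + 18 = 15$)
$o{\left(j,p \right)} = 16 j$ ($o{\left(j,p \right)} = 15 j + j = 16 j$)
$o{\left(199,-231 \right)} + 180473 = 16 \cdot 199 + 180473 = 3184 + 180473 = 183657$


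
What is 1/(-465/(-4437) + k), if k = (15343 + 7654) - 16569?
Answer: 1479/9507167 ≈ 0.00015557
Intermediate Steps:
k = 6428 (k = 22997 - 16569 = 6428)
1/(-465/(-4437) + k) = 1/(-465/(-4437) + 6428) = 1/(-465*(-1/4437) + 6428) = 1/(155/1479 + 6428) = 1/(9507167/1479) = 1479/9507167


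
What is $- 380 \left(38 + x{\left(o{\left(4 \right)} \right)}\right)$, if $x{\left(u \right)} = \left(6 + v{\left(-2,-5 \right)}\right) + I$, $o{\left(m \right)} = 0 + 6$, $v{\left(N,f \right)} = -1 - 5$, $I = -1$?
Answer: $-14060$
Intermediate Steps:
$v{\left(N,f \right)} = -6$
$o{\left(m \right)} = 6$
$x{\left(u \right)} = -1$ ($x{\left(u \right)} = \left(6 - 6\right) - 1 = 0 - 1 = -1$)
$- 380 \left(38 + x{\left(o{\left(4 \right)} \right)}\right) = - 380 \left(38 - 1\right) = \left(-380\right) 37 = -14060$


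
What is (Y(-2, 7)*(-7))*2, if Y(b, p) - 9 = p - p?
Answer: -126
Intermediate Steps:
Y(b, p) = 9 (Y(b, p) = 9 + (p - p) = 9 + 0 = 9)
(Y(-2, 7)*(-7))*2 = (9*(-7))*2 = -63*2 = -126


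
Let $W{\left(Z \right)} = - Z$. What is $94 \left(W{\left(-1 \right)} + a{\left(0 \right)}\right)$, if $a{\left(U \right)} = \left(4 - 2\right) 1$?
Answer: $282$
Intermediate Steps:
$a{\left(U \right)} = 2$ ($a{\left(U \right)} = 2 \cdot 1 = 2$)
$94 \left(W{\left(-1 \right)} + a{\left(0 \right)}\right) = 94 \left(\left(-1\right) \left(-1\right) + 2\right) = 94 \left(1 + 2\right) = 94 \cdot 3 = 282$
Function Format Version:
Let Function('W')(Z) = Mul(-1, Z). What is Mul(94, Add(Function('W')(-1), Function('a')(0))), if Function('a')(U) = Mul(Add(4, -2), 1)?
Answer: 282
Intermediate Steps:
Function('a')(U) = 2 (Function('a')(U) = Mul(2, 1) = 2)
Mul(94, Add(Function('W')(-1), Function('a')(0))) = Mul(94, Add(Mul(-1, -1), 2)) = Mul(94, Add(1, 2)) = Mul(94, 3) = 282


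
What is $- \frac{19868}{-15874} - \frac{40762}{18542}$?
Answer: $- \frac{69665883}{73583927} \approx -0.94675$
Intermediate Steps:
$- \frac{19868}{-15874} - \frac{40762}{18542} = \left(-19868\right) \left(- \frac{1}{15874}\right) - \frac{20381}{9271} = \frac{9934}{7937} - \frac{20381}{9271} = - \frac{69665883}{73583927}$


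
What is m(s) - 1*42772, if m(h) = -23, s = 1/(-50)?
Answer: -42795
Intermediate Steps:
s = -1/50 ≈ -0.020000
m(s) - 1*42772 = -23 - 1*42772 = -23 - 42772 = -42795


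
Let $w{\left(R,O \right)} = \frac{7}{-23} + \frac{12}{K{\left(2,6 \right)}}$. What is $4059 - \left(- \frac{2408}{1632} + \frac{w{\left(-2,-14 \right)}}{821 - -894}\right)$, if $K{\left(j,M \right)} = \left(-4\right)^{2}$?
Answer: $\frac{16336875437}{4023390} \approx 4060.5$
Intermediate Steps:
$K{\left(j,M \right)} = 16$
$w{\left(R,O \right)} = \frac{41}{92}$ ($w{\left(R,O \right)} = \frac{7}{-23} + \frac{12}{16} = 7 \left(- \frac{1}{23}\right) + 12 \cdot \frac{1}{16} = - \frac{7}{23} + \frac{3}{4} = \frac{41}{92}$)
$4059 - \left(- \frac{2408}{1632} + \frac{w{\left(-2,-14 \right)}}{821 - -894}\right) = 4059 - \left(- \frac{2408}{1632} + \frac{41}{92 \left(821 - -894\right)}\right) = 4059 - \left(\left(-2408\right) \frac{1}{1632} + \frac{41}{92 \left(821 + 894\right)}\right) = 4059 - \left(- \frac{301}{204} + \frac{41}{92 \cdot 1715}\right) = 4059 - \left(- \frac{301}{204} + \frac{41}{92} \cdot \frac{1}{1715}\right) = 4059 - \left(- \frac{301}{204} + \frac{41}{157780}\right) = 4059 - - \frac{5935427}{4023390} = 4059 + \frac{5935427}{4023390} = \frac{16336875437}{4023390}$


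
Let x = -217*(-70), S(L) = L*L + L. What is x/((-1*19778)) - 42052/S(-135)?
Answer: -8923319/2885355 ≈ -3.0926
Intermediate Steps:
S(L) = L + L² (S(L) = L² + L = L + L²)
x = 15190
x/((-1*19778)) - 42052/S(-135) = 15190/((-1*19778)) - 42052*(-1/(135*(1 - 135))) = 15190/(-19778) - 42052/((-135*(-134))) = 15190*(-1/19778) - 42052/18090 = -245/319 - 42052*1/18090 = -245/319 - 21026/9045 = -8923319/2885355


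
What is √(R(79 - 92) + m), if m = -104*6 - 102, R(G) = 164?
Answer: I*√562 ≈ 23.707*I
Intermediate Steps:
m = -726 (m = -624 - 102 = -726)
√(R(79 - 92) + m) = √(164 - 726) = √(-562) = I*√562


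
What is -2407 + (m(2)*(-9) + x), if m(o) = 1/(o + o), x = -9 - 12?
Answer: -9721/4 ≈ -2430.3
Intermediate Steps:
x = -21
m(o) = 1/(2*o)
-2407 + (m(2)*(-9) + x) = -2407 + (((1/2)/2)*(-9) - 21) = -2407 + (((1/2)*(1/2))*(-9) - 21) = -2407 + ((1/4)*(-9) - 21) = -2407 + (-9/4 - 21) = -2407 - 93/4 = -9721/4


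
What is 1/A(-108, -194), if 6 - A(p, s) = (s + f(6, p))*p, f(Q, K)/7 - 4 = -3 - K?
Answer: 1/61458 ≈ 1.6271e-5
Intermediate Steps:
f(Q, K) = 7 - 7*K (f(Q, K) = 28 + 7*(-3 - K) = 28 + (-21 - 7*K) = 7 - 7*K)
A(p, s) = 6 - p*(7 + s - 7*p) (A(p, s) = 6 - (s + (7 - 7*p))*p = 6 - (7 + s - 7*p)*p = 6 - p*(7 + s - 7*p))
1/A(-108, -194) = 1/(6 - 1*(-108)*(-194) + 7*(-108)*(-1 - 108)) = 1/(6 - 20952 + 7*(-108)*(-109)) = 1/(6 - 20952 + 82404) = 1/61458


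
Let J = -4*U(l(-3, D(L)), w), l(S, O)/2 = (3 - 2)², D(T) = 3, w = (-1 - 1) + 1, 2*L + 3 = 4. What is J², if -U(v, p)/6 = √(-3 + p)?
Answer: -2304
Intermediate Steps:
L = ½ (L = -3/2 + (½)*4 = -3/2 + 2 = ½ ≈ 0.50000)
w = -1 (w = -2 + 1 = -1)
l(S, O) = 2 (l(S, O) = 2*(3 - 2)² = 2*1² = 2*1 = 2)
U(v, p) = -6*√(-3 + p)
J = 48*I (J = -(-24)*√(-3 - 1) = -(-24)*√(-4) = -(-24)*2*I = -(-48)*I = 48*I ≈ 48.0*I)
J² = (48*I)² = -2304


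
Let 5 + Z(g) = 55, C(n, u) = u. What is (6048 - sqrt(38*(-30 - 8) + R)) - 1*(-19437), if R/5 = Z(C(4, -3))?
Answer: 25485 - I*sqrt(1194) ≈ 25485.0 - 34.554*I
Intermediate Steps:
Z(g) = 50 (Z(g) = -5 + 55 = 50)
R = 250 (R = 5*50 = 250)
(6048 - sqrt(38*(-30 - 8) + R)) - 1*(-19437) = (6048 - sqrt(38*(-30 - 8) + 250)) - 1*(-19437) = (6048 - sqrt(38*(-38) + 250)) + 19437 = (6048 - sqrt(-1444 + 250)) + 19437 = (6048 - sqrt(-1194)) + 19437 = (6048 - I*sqrt(1194)) + 19437 = 25485 - I*sqrt(1194)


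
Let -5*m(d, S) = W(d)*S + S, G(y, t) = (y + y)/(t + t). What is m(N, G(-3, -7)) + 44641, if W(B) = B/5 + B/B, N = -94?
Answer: 1116061/25 ≈ 44642.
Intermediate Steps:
W(B) = 1 + B/5 (W(B) = B*(⅕) + 1 = B/5 + 1 = 1 + B/5)
G(y, t) = y/t (G(y, t) = (2*y)/((2*t)) = (2*y)*(1/(2*t)) = y/t)
m(d, S) = -S/5 - S*(1 + d/5)/5 (m(d, S) = -((1 + d/5)*S + S)/5 = -(S*(1 + d/5) + S)/5 = -(S + S*(1 + d/5))/5 = -S/5 - S*(1 + d/5)/5)
m(N, G(-3, -7)) + 44641 = -(-3/(-7))*(10 - 94)/25 + 44641 = -1/25*(-3*(-⅐))*(-84) + 44641 = -1/25*3/7*(-84) + 44641 = 36/25 + 44641 = 1116061/25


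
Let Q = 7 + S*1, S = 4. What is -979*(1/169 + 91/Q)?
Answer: -1369710/169 ≈ -8104.8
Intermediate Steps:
Q = 11 (Q = 7 + 4*1 = 7 + 4 = 11)
-979*(1/169 + 91/Q) = -979*(1/169 + 91/11) = -979*15390/1859 = -1369710/169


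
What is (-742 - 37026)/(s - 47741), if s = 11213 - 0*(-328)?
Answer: 4721/4566 ≈ 1.0339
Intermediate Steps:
s = 11213 (s = 11213 - 1*0 = 11213 + 0 = 11213)
(-742 - 37026)/(s - 47741) = (-742 - 37026)/(11213 - 47741) = -37768/(-36528) = -37768*(-1/36528) = 4721/4566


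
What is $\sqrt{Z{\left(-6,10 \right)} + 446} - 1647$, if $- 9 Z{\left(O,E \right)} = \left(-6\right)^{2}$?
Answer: $-1647 + \sqrt{442} \approx -1626.0$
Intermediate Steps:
$Z{\left(O,E \right)} = -4$ ($Z{\left(O,E \right)} = - \frac{\left(-6\right)^{2}}{9} = \left(- \frac{1}{9}\right) 36 = -4$)
$\sqrt{Z{\left(-6,10 \right)} + 446} - 1647 = \sqrt{-4 + 446} - 1647 = \sqrt{442} - 1647 = -1647 + \sqrt{442}$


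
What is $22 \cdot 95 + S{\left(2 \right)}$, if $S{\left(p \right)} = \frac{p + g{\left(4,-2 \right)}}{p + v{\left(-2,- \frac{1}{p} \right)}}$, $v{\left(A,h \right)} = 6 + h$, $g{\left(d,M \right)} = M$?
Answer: $2090$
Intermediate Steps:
$S{\left(p \right)} = \frac{-2 + p}{6 + p - \frac{1}{p}}$ ($S{\left(p \right)} = \frac{p - 2}{p + \left(6 - \frac{1}{p}\right)} = \frac{-2 + p}{6 + p - \frac{1}{p}}$)
$22 \cdot 95 + S{\left(2 \right)} = 22 \cdot 95 + \frac{2 \left(-2 + 2\right)}{-1 + 2^{2} + 6 \cdot 2} = 2090 + 2 \frac{1}{-1 + 4 + 12} \cdot 0 = 2090 + 2 \cdot \frac{1}{15} \cdot 0 = 2090 + 0 = 2090$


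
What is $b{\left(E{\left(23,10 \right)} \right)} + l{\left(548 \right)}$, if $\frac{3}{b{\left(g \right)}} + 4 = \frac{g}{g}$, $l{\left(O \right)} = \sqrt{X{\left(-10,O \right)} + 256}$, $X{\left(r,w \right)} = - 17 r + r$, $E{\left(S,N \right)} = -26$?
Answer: $-1 + 4 \sqrt{26} \approx 19.396$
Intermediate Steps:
$X{\left(r,w \right)} = - 16 r$
$l{\left(O \right)} = 4 \sqrt{26}$ ($l{\left(O \right)} = \sqrt{\left(-16\right) \left(-10\right) + 256} = \sqrt{160 + 256} = \sqrt{416} = 4 \sqrt{26}$)
$b{\left(g \right)} = -1$ ($b{\left(g \right)} = \frac{3}{-4 + \frac{g}{g}} = \frac{3}{-4 + 1} = \frac{3}{-3} = 3 \left(- \frac{1}{3}\right) = -1$)
$b{\left(E{\left(23,10 \right)} \right)} + l{\left(548 \right)} = -1 + 4 \sqrt{26}$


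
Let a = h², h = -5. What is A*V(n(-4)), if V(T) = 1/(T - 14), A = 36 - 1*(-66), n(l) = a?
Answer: 102/11 ≈ 9.2727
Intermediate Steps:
a = 25 (a = (-5)² = 25)
n(l) = 25
A = 102 (A = 36 + 66 = 102)
V(T) = 1/(-14 + T)
A*V(n(-4)) = 102/(-14 + 25) = 102/11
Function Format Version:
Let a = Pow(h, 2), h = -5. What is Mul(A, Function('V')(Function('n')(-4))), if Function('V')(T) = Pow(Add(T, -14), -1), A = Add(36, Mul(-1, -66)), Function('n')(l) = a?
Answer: Rational(102, 11) ≈ 9.2727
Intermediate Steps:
a = 25 (a = Pow(-5, 2) = 25)
Function('n')(l) = 25
A = 102 (A = Add(36, 66) = 102)
Function('V')(T) = Pow(Add(-14, T), -1)
Mul(A, Function('V')(Function('n')(-4))) = Mul(102, Pow(Add(-14, 25), -1)) = Mul(102, Pow(11, -1)) = Mul(102, Rational(1, 11)) = Rational(102, 11)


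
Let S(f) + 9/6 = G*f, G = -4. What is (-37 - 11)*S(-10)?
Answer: -1848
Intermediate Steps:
S(f) = -3/2 - 4*f
(-37 - 11)*S(-10) = (-37 - 11)*(-3/2 - 4*(-10)) = -48*(-3/2 + 40) = -48*77/2 = -1848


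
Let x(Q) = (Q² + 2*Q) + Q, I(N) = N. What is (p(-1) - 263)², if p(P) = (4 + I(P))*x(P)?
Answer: 72361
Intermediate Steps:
x(Q) = Q² + 3*Q
p(P) = P*(3 + P)*(4 + P) (p(P) = (4 + P)*(P*(3 + P)) = P*(3 + P)*(4 + P))
(p(-1) - 263)² = (-(3 - 1)*(4 - 1) - 263)² = (-1*2*3 - 263)² = (-6 - 263)² = (-269)² = 72361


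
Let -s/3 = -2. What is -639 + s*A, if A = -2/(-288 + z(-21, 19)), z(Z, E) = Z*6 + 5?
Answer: -261339/409 ≈ -638.97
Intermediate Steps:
s = 6 (s = -3*(-2) = 6)
z(Z, E) = 5 + 6*Z (z(Z, E) = 6*Z + 5 = 5 + 6*Z)
A = 2/409 (A = -2/(-288 + (5 + 6*(-21))) = -2/(-288 + (5 - 126)) = -2/(-288 - 121) = -2/(-409) = -2*(-1/409) = 2/409 ≈ 0.0048900)
-639 + s*A = -639 + 6*(2/409) = -639 + 12/409 = -261339/409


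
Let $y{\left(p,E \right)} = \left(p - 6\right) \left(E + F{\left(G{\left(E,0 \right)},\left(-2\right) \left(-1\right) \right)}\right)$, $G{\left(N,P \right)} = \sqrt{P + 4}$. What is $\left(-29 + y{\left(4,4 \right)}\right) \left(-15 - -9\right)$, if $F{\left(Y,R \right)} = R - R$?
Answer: $222$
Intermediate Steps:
$G{\left(N,P \right)} = \sqrt{4 + P}$
$F{\left(Y,R \right)} = 0$
$y{\left(p,E \right)} = E \left(-6 + p\right)$ ($y{\left(p,E \right)} = \left(p - 6\right) \left(E + 0\right) = \left(-6 + p\right) E = E \left(-6 + p\right)$)
$\left(-29 + y{\left(4,4 \right)}\right) \left(-15 - -9\right) = \left(-29 + 4 \left(-6 + 4\right)\right) \left(-15 - -9\right) = \left(-29 + 4 \left(-2\right)\right) \left(-15 + 9\right) = \left(-29 - 8\right) \left(-6\right) = \left(-37\right) \left(-6\right) = 222$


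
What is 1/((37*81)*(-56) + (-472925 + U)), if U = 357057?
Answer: -1/283700 ≈ -3.5248e-6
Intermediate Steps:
1/((37*81)*(-56) + (-472925 + U)) = 1/((37*81)*(-56) + (-472925 + 357057)) = 1/(2997*(-56) - 115868) = 1/(-167832 - 115868) = 1/(-283700) = -1/283700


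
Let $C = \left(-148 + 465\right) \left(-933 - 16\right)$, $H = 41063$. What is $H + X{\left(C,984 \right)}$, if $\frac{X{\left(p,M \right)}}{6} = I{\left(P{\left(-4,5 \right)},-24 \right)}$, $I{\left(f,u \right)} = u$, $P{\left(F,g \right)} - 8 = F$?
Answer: $40919$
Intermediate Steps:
$C = -300833$ ($C = 317 \left(-949\right) = -300833$)
$P{\left(F,g \right)} = 8 + F$
$X{\left(p,M \right)} = -144$ ($X{\left(p,M \right)} = 6 \left(-24\right) = -144$)
$H + X{\left(C,984 \right)} = 41063 - 144 = 40919$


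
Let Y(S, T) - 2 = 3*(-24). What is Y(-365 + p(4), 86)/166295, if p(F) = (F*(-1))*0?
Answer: -14/33259 ≈ -0.00042094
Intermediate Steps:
p(F) = 0 (p(F) = -F*0 = 0)
Y(S, T) = -70 (Y(S, T) = 2 + 3*(-24) = 2 - 72 = -70)
Y(-365 + p(4), 86)/166295 = -70/166295 = -70*1/166295 = -14/33259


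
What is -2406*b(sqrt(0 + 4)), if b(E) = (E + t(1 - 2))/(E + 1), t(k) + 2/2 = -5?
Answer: 3208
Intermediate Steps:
t(k) = -6 (t(k) = -1 - 5 = -6)
b(E) = (-6 + E)/(1 + E) (b(E) = (E - 6)/(E + 1) = (-6 + E)/(1 + E))
-2406*b(sqrt(0 + 4)) = -2406*(-6 + sqrt(0 + 4))/(1 + sqrt(0 + 4)) = -2406*(-6 + sqrt(4))/(1 + sqrt(4)) = -2406*(-6 + 2)/(1 + 2) = -2406*(-4)/3 = -802*(-4) = -2406*(-4/3) = 3208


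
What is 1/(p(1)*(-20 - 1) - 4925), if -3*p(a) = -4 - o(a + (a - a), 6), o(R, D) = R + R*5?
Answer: -1/4995 ≈ -0.00020020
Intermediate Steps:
o(R, D) = 6*R (o(R, D) = R + 5*R = 6*R)
p(a) = 4/3 + 2*a (p(a) = -(-4 - 6*(a + (a - a)))/3 = -(-4 - 6*(a + 0))/3 = -(-4 - 6*a)/3 = 4/3 + 2*a)
1/(p(1)*(-20 - 1) - 4925) = 1/((4/3 + 2*1)*(-20 - 1) - 4925) = 1/((4/3 + 2)*(-21) - 4925) = 1/((10/3)*(-21) - 4925) = 1/(-70 - 4925) = 1/(-4995) = -1/4995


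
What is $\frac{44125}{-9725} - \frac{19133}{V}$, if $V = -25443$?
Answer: $- \frac{37464158}{9897327} \approx -3.7853$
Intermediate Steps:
$\frac{44125}{-9725} - \frac{19133}{V} = \frac{44125}{-9725} - \frac{19133}{-25443} = 44125 \left(- \frac{1}{9725}\right) - - \frac{19133}{25443} = - \frac{1765}{389} + \frac{19133}{25443} = - \frac{37464158}{9897327}$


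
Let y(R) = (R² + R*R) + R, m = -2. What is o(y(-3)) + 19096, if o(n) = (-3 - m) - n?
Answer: 19080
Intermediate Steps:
y(R) = R + 2*R² (y(R) = (R² + R²) + R = 2*R² + R = R + 2*R²)
o(n) = -1 - n (o(n) = (-3 - 1*(-2)) - n = (-3 + 2) - n = -1 - n)
o(y(-3)) + 19096 = (-1 - (-3)*(1 + 2*(-3))) + 19096 = (-1 - (-3)*(1 - 6)) + 19096 = (-1 - (-3)*(-5)) + 19096 = (-1 - 1*15) + 19096 = (-1 - 15) + 19096 = -16 + 19096 = 19080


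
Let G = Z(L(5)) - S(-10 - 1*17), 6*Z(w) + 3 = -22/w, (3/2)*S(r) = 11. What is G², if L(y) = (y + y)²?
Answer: 619369/10000 ≈ 61.937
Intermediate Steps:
L(y) = 4*y² (L(y) = (2*y)² = 4*y²)
S(r) = 22/3 (S(r) = (⅔)*11 = 22/3)
Z(w) = -½ - 11/(3*w) (Z(w) = -½ + (-22/w)/6 = -½ - 11/(3*w))
G = -787/100 (G = (-22 - 12*5²)/(6*((4*5²))) - 1*22/3 = (-22 - 12*25)/(6*((4*25))) - 22/3 = (⅙)*(-22 - 3*100)/100 - 22/3 = (⅙)*(1/100)*(-22 - 300) - 22/3 = (⅙)*(1/100)*(-322) - 22/3 = -161/300 - 22/3 = -787/100 ≈ -7.8700)
G² = (-787/100)² = 619369/10000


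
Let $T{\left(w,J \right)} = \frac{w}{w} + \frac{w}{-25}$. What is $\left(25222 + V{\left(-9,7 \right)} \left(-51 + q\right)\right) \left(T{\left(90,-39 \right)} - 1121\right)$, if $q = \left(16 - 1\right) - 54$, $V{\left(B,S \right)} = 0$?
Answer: $- \frac{141697196}{5} \approx -2.8339 \cdot 10^{7}$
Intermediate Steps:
$q = -39$ ($q = \left(16 - 1\right) - 54 = 15 - 54 = -39$)
$T{\left(w,J \right)} = 1 - \frac{w}{25}$ ($T{\left(w,J \right)} = 1 + w \left(- \frac{1}{25}\right) = 1 - \frac{w}{25}$)
$\left(25222 + V{\left(-9,7 \right)} \left(-51 + q\right)\right) \left(T{\left(90,-39 \right)} - 1121\right) = \left(25222 + 0 \left(-51 - 39\right)\right) \left(\left(1 - \frac{18}{5}\right) - 1121\right) = \left(25222 + 0 \left(-90\right)\right) \left(\left(1 - \frac{18}{5}\right) - 1121\right) = \left(25222 + 0\right) \left(- \frac{13}{5} - 1121\right) = 25222 \left(- \frac{5618}{5}\right) = - \frac{141697196}{5}$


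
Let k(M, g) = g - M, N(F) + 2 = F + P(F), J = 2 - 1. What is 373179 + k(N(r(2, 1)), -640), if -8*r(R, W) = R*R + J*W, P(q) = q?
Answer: 1490169/4 ≈ 3.7254e+5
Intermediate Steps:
J = 1
r(R, W) = -W/8 - R**2/8 (r(R, W) = -(R*R + 1*W)/8 = -(R**2 + W)/8 = -(W + R**2)/8 = -W/8 - R**2/8)
N(F) = -2 + 2*F (N(F) = -2 + (F + F) = -2 + 2*F)
373179 + k(N(r(2, 1)), -640) = 373179 + (-640 - (-2 + 2*(-1/8*1 - 1/8*2**2))) = 373179 + (-640 - (-2 + 2*(-1/8 - 1/8*4))) = 373179 + (-640 - (-2 + 2*(-1/8 - 1/2))) = 373179 + (-640 - (-2 + 2*(-5/8))) = 373179 + (-640 - (-2 - 5/4)) = 373179 + (-640 - 1*(-13/4)) = 373179 + (-640 + 13/4) = 373179 - 2547/4 = 1490169/4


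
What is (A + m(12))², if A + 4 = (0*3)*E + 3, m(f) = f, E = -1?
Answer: 121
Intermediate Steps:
A = -1 (A = -4 + ((0*3)*(-1) + 3) = -4 + (0*(-1) + 3) = -4 + (0 + 3) = -4 + 3 = -1)
(A + m(12))² = (-1 + 12)² = 11² = 121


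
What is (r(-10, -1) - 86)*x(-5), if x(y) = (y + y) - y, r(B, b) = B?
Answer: 480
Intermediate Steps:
x(y) = y (x(y) = 2*y - y = y)
(r(-10, -1) - 86)*x(-5) = (-10 - 86)*(-5) = -96*(-5) = 480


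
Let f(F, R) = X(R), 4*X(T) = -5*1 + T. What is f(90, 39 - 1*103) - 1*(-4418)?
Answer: 17603/4 ≈ 4400.8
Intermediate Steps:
X(T) = -5/4 + T/4 (X(T) = (-5*1 + T)/4 = (-5 + T)/4 = -5/4 + T/4)
f(F, R) = -5/4 + R/4
f(90, 39 - 1*103) - 1*(-4418) = (-5/4 + (39 - 1*103)/4) - 1*(-4418) = (-5/4 + (39 - 103)/4) + 4418 = (-5/4 + (1/4)*(-64)) + 4418 = (-5/4 - 16) + 4418 = -69/4 + 4418 = 17603/4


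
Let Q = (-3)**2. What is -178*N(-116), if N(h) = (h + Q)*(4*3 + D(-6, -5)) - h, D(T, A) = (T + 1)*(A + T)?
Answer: 1255434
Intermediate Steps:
D(T, A) = (1 + T)*(A + T)
Q = 9
N(h) = 603 + 66*h (N(h) = (h + 9)*(4*3 + (-5 - 6 + (-6)**2 - 5*(-6))) - h = (9 + h)*(12 + (-5 - 6 + 36 + 30)) - h = (9 + h)*(12 + 55) - h = (9 + h)*67 - h = (603 + 67*h) - h = 603 + 66*h)
-178*N(-116) = -178*(603 + 66*(-116)) = -178*(603 - 7656) = -178*(-7053) = 1255434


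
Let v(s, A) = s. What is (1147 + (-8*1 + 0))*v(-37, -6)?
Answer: -42143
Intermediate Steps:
(1147 + (-8*1 + 0))*v(-37, -6) = (1147 + (-8*1 + 0))*(-37) = (1147 + (-8 + 0))*(-37) = (1147 - 8)*(-37) = 1139*(-37) = -42143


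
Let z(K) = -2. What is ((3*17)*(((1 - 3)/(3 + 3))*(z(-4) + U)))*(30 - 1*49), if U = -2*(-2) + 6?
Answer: 2584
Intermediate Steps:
U = 10 (U = 4 + 6 = 10)
((3*17)*(((1 - 3)/(3 + 3))*(z(-4) + U)))*(30 - 1*49) = ((3*17)*(((1 - 3)/(3 + 3))*(-2 + 10)))*(30 - 1*49) = (51*(-2/6*8))*(30 - 49) = (51*(-2*⅙*8))*(-19) = (51*(-⅓*8))*(-19) = (51*(-8/3))*(-19) = -136*(-19) = 2584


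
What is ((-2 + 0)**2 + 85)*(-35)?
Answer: -3115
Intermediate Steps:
((-2 + 0)**2 + 85)*(-35) = ((-2)**2 + 85)*(-35) = (4 + 85)*(-35) = 89*(-35) = -3115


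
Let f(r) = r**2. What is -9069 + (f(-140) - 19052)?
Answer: -8521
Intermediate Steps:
-9069 + (f(-140) - 19052) = -9069 + ((-140)**2 - 19052) = -9069 + (19600 - 19052) = -9069 + 548 = -8521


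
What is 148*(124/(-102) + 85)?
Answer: 632404/51 ≈ 12400.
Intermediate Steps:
148*(124/(-102) + 85) = 148*(124*(-1/102) + 85) = 148*(-62/51 + 85) = 148*(4273/51) = 632404/51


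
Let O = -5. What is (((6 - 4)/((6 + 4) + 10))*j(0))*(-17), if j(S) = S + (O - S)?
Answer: 17/2 ≈ 8.5000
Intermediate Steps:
j(S) = -5 (j(S) = S + (-5 - S) = -5)
(((6 - 4)/((6 + 4) + 10))*j(0))*(-17) = (((6 - 4)/((6 + 4) + 10))*(-5))*(-17) = ((2/(10 + 10))*(-5))*(-17) = ((2/20)*(-5))*(-17) = ((2*(1/20))*(-5))*(-17) = ((⅒)*(-5))*(-17) = -½*(-17) = 17/2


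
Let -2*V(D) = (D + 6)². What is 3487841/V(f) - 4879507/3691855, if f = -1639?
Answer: -38765334112433/9845029118095 ≈ -3.9376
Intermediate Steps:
V(D) = -(6 + D)²/2 (V(D) = -(D + 6)²/2 = -(6 + D)²/2)
3487841/V(f) - 4879507/3691855 = 3487841/((-(6 - 1639)²/2)) - 4879507/3691855 = 3487841/((-½*(-1633)²)) - 4879507*1/3691855 = 3487841/((-½*2666689)) - 4879507/3691855 = 3487841/(-2666689/2) - 4879507/3691855 = 3487841*(-2/2666689) - 4879507/3691855 = -6975682/2666689 - 4879507/3691855 = -38765334112433/9845029118095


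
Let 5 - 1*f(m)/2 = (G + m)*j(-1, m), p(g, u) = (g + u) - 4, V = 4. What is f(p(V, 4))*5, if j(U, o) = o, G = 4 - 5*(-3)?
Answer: -870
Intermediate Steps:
G = 19 (G = 4 + 15 = 19)
p(g, u) = -4 + g + u
f(m) = 10 - 2*m*(19 + m) (f(m) = 10 - 2*(19 + m)*m = 10 - 2*m*(19 + m))
f(p(V, 4))*5 = (10 - 38*(-4 + 4 + 4) - 2*(-4 + 4 + 4)**2)*5 = (10 - 38*4 - 2*4**2)*5 = (10 - 152 - 2*16)*5 = (10 - 152 - 32)*5 = -174*5 = -870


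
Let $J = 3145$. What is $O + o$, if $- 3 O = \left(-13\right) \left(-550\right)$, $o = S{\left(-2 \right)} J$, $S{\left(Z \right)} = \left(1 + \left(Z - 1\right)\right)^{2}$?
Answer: $\frac{30590}{3} \approx 10197.0$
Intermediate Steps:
$S{\left(Z \right)} = Z^{2}$ ($S{\left(Z \right)} = \left(1 + \left(-1 + Z\right)\right)^{2} = Z^{2}$)
$o = 12580$ ($o = \left(-2\right)^{2} \cdot 3145 = 4 \cdot 3145 = 12580$)
$O = - \frac{7150}{3}$ ($O = - \frac{\left(-13\right) \left(-550\right)}{3} = \left(- \frac{1}{3}\right) 7150 = - \frac{7150}{3} \approx -2383.3$)
$O + o = - \frac{7150}{3} + 12580 = \frac{30590}{3}$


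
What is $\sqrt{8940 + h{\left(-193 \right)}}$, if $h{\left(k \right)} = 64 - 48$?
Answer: $2 \sqrt{2239} \approx 94.636$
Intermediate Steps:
$h{\left(k \right)} = 16$
$\sqrt{8940 + h{\left(-193 \right)}} = \sqrt{8940 + 16} = \sqrt{8956} = 2 \sqrt{2239}$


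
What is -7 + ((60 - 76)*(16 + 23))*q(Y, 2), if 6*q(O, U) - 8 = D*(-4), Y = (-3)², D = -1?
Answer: -1255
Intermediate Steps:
Y = 9
q(O, U) = 2 (q(O, U) = 4/3 + (-1*(-4))/6 = 4/3 + (⅙)*4 = 4/3 + ⅔ = 2)
-7 + ((60 - 76)*(16 + 23))*q(Y, 2) = -7 + ((60 - 76)*(16 + 23))*2 = -7 - 16*39*2 = -7 - 624*2 = -7 - 1248 = -1255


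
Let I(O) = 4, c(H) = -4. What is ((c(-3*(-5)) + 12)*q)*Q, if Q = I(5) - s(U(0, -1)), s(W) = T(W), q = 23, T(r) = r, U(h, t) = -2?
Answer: 1104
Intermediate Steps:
s(W) = W
Q = 6 (Q = 4 - 1*(-2) = 4 + 2 = 6)
((c(-3*(-5)) + 12)*q)*Q = ((-4 + 12)*23)*6 = (8*23)*6 = 184*6 = 1104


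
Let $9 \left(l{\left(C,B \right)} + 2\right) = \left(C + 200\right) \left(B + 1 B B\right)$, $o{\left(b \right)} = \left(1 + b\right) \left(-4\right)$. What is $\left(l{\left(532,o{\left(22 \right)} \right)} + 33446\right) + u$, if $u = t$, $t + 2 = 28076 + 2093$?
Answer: $\frac{2233601}{3} \approx 7.4453 \cdot 10^{5}$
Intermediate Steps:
$o{\left(b \right)} = -4 - 4 b$
$l{\left(C,B \right)} = -2 + \frac{\left(200 + C\right) \left(B + B^{2}\right)}{9}$ ($l{\left(C,B \right)} = -2 + \frac{\left(C + 200\right) \left(B + 1 B B\right)}{9} = -2 + \frac{\left(200 + C\right) \left(B + B B\right)}{9} = -2 + \frac{\left(200 + C\right) \left(B + B^{2}\right)}{9}$)
$t = 30167$ ($t = -2 + \left(28076 + 2093\right) = -2 + 30169 = 30167$)
$u = 30167$
$\left(l{\left(532,o{\left(22 \right)} \right)} + 33446\right) + u = \left(\left(-2 + \frac{200 \left(-4 - 88\right)}{9} + \frac{200 \left(-4 - 88\right)^{2}}{9} + \frac{1}{9} \left(-4 - 88\right) 532 + \frac{1}{9} \cdot 532 \left(-4 - 88\right)^{2}\right) + 33446\right) + 30167 = \left(\left(-2 + \frac{200}{9} \left(-92\right) + \frac{200 \left(-92\right)^{2}}{9} + \frac{1}{9} \left(-92\right) 532 + \frac{1}{9} \cdot 532 \left(-92\right)^{2}\right) + 33446\right) + 30167 = \left(\left(-2 - \frac{18400}{9} + \frac{200}{9} \cdot 8464 - \frac{48944}{9} + \frac{1}{9} \cdot 532 \cdot 8464\right) + 33446\right) + 30167 = \left(\left(-2 - \frac{18400}{9} + \frac{1692800}{9} - \frac{48944}{9} + \frac{4502848}{9}\right) + 33446\right) + 30167 = \left(\frac{2042762}{3} + 33446\right) + 30167 = \frac{2143100}{3} + 30167 = \frac{2233601}{3}$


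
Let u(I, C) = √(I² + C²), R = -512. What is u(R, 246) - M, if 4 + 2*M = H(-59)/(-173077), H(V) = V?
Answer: 692249/346154 + 2*√80665 ≈ 570.03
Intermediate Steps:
u(I, C) = √(C² + I²)
M = -692249/346154 (M = -2 + (-59/(-173077))/2 = -2 + (-59*(-1/173077))/2 = -2 + (½)*(59/173077) = -2 + 59/346154 = -692249/346154 ≈ -1.9998)
u(R, 246) - M = √(246² + (-512)²) - 1*(-692249/346154) = √(60516 + 262144) + 692249/346154 = √322660 + 692249/346154 = 2*√80665 + 692249/346154 = 692249/346154 + 2*√80665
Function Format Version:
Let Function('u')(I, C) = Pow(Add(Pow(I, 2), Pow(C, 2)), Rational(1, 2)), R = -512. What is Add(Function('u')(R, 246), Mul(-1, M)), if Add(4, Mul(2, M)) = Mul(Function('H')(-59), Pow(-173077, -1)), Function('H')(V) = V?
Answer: Add(Rational(692249, 346154), Mul(2, Pow(80665, Rational(1, 2)))) ≈ 570.03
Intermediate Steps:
Function('u')(I, C) = Pow(Add(Pow(C, 2), Pow(I, 2)), Rational(1, 2))
M = Rational(-692249, 346154) (M = Add(-2, Mul(Rational(1, 2), Mul(-59, Pow(-173077, -1)))) = Add(-2, Mul(Rational(1, 2), Mul(-59, Rational(-1, 173077)))) = Add(-2, Mul(Rational(1, 2), Rational(59, 173077))) = Add(-2, Rational(59, 346154)) = Rational(-692249, 346154) ≈ -1.9998)
Add(Function('u')(R, 246), Mul(-1, M)) = Add(Pow(Add(Pow(246, 2), Pow(-512, 2)), Rational(1, 2)), Mul(-1, Rational(-692249, 346154))) = Add(Pow(Add(60516, 262144), Rational(1, 2)), Rational(692249, 346154)) = Add(Pow(322660, Rational(1, 2)), Rational(692249, 346154)) = Add(Mul(2, Pow(80665, Rational(1, 2))), Rational(692249, 346154)) = Add(Rational(692249, 346154), Mul(2, Pow(80665, Rational(1, 2))))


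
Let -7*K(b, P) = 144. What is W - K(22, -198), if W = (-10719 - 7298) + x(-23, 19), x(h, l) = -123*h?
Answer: -106172/7 ≈ -15167.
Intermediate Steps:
K(b, P) = -144/7 (K(b, P) = -⅐*144 = -144/7)
W = -15188 (W = (-10719 - 7298) - 123*(-23) = -18017 + 2829 = -15188)
W - K(22, -198) = -15188 - 1*(-144/7) = -15188 + 144/7 = -106172/7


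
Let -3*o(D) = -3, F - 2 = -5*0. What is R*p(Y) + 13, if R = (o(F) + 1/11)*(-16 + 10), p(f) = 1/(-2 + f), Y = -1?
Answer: 167/11 ≈ 15.182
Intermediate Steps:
F = 2 (F = 2 - 5*0 = 2 + 0 = 2)
o(D) = 1 (o(D) = -⅓*(-3) = 1)
R = -72/11 (R = (1 + 1/11)*(-16 + 10) = (1 + 1/11)*(-6) = (12/11)*(-6) = -72/11 ≈ -6.5455)
R*p(Y) + 13 = -72/(11*(-2 - 1)) + 13 = -72/11/(-3) + 13 = -72/11*(-⅓) + 13 = 24/11 + 13 = 167/11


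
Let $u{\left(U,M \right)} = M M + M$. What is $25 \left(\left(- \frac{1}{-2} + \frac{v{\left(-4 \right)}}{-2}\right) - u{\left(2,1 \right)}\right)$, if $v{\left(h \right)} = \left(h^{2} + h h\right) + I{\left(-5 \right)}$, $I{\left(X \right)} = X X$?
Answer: $-750$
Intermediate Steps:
$I{\left(X \right)} = X^{2}$
$u{\left(U,M \right)} = M + M^{2}$ ($u{\left(U,M \right)} = M^{2} + M = M + M^{2}$)
$v{\left(h \right)} = 25 + 2 h^{2}$ ($v{\left(h \right)} = \left(h^{2} + h h\right) + \left(-5\right)^{2} = \left(h^{2} + h^{2}\right) + 25 = 2 h^{2} + 25 = 25 + 2 h^{2}$)
$25 \left(\left(- \frac{1}{-2} + \frac{v{\left(-4 \right)}}{-2}\right) - u{\left(2,1 \right)}\right) = 25 \left(\left(- \frac{1}{-2} + \frac{25 + 2 \left(-4\right)^{2}}{-2}\right) - 1 \left(1 + 1\right)\right) = 25 \left(\left(\left(-1\right) \left(- \frac{1}{2}\right) + \left(25 + 2 \cdot 16\right) \left(- \frac{1}{2}\right)\right) - 1 \cdot 2\right) = 25 \left(\left(\frac{1}{2} + \left(25 + 32\right) \left(- \frac{1}{2}\right)\right) - 2\right) = 25 \left(\left(\frac{1}{2} + 57 \left(- \frac{1}{2}\right)\right) - 2\right) = 25 \left(\left(\frac{1}{2} - \frac{57}{2}\right) - 2\right) = 25 \left(-28 - 2\right) = 25 \left(-30\right) = -750$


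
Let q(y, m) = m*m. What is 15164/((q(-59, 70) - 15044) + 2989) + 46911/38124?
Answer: -8980153/10102860 ≈ -0.88887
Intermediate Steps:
q(y, m) = m²
15164/((q(-59, 70) - 15044) + 2989) + 46911/38124 = 15164/((70² - 15044) + 2989) + 46911/38124 = 15164/((4900 - 15044) + 2989) + 46911*(1/38124) = 15164/(-10144 + 2989) + 15637/12708 = 15164/(-7155) + 15637/12708 = 15164*(-1/7155) + 15637/12708 = -15164/7155 + 15637/12708 = -8980153/10102860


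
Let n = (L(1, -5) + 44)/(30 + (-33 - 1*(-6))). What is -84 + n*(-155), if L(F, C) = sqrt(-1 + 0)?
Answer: -7072/3 - 155*I/3 ≈ -2357.3 - 51.667*I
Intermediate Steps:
L(F, C) = I (L(F, C) = sqrt(-1) = I)
n = 44/3 + I/3 (n = (I + 44)/(30 + (-33 - 1*(-6))) = (44 + I)/(30 + (-33 + 6)) = (44 + I)/(30 - 27) = (44 + I)/3 = (44 + I)*(1/3) = 44/3 + I/3 ≈ 14.667 + 0.33333*I)
-84 + n*(-155) = -84 + (44/3 + I/3)*(-155) = -84 + (-6820/3 - 155*I/3) = -7072/3 - 155*I/3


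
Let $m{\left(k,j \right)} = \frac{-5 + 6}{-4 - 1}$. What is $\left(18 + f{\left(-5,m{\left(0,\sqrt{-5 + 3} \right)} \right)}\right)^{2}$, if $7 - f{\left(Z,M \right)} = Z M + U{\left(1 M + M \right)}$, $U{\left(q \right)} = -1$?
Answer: $625$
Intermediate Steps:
$m{\left(k,j \right)} = - \frac{1}{5}$ ($m{\left(k,j \right)} = 1 \frac{1}{-5} = 1 \left(- \frac{1}{5}\right) = - \frac{1}{5}$)
$f{\left(Z,M \right)} = 8 - M Z$ ($f{\left(Z,M \right)} = 7 - \left(Z M - 1\right) = 7 - \left(M Z - 1\right) = 7 - \left(-1 + M Z\right) = 8 - M Z$)
$\left(18 + f{\left(-5,m{\left(0,\sqrt{-5 + 3} \right)} \right)}\right)^{2} = \left(18 + \left(8 - \left(- \frac{1}{5}\right) \left(-5\right)\right)\right)^{2} = \left(18 + \left(8 - 1\right)\right)^{2} = \left(18 + 7\right)^{2} = 25^{2} = 625$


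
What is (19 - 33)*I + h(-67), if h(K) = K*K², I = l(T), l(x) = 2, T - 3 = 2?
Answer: -300791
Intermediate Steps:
T = 5 (T = 3 + 2 = 5)
I = 2
h(K) = K³
(19 - 33)*I + h(-67) = (19 - 33)*2 + (-67)³ = -14*2 - 300763 = -28 - 300763 = -300791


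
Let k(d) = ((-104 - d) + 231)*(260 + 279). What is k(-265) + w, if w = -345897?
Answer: -134609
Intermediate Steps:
k(d) = 68453 - 539*d (k(d) = (127 - d)*539 = 68453 - 539*d)
k(-265) + w = (68453 - 539*(-265)) - 345897 = (68453 + 142835) - 345897 = 211288 - 345897 = -134609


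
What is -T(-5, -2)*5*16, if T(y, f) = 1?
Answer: -80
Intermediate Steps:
-T(-5, -2)*5*16 = -1*5*16 = -5*16 = -1*80 = -80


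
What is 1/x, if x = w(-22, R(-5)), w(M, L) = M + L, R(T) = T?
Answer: -1/27 ≈ -0.037037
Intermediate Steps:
w(M, L) = L + M
x = -27 (x = -5 - 22 = -27)
1/x = 1/(-27) = -1/27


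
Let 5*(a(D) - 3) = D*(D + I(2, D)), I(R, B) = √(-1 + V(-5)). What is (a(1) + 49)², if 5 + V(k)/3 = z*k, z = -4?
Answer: 13633/5 + 1044*√11/25 ≈ 2865.1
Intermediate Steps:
V(k) = -15 - 12*k (V(k) = -15 + 3*(-4*k) = -15 - 12*k)
I(R, B) = 2*√11 (I(R, B) = √(-1 + (-15 - 12*(-5))) = √(-1 + (-15 + 60)) = √(-1 + 45) = √44 = 2*√11)
a(D) = 3 + D*(D + 2*√11)/5 (a(D) = 3 + (D*(D + 2*√11))/5 = 3 + D*(D + 2*√11)/5)
(a(1) + 49)² = ((3 + (⅕)*1² + (⅖)*1*√11) + 49)² = ((3 + (⅕)*1 + 2*√11/5) + 49)² = ((3 + ⅕ + 2*√11/5) + 49)² = ((16/5 + 2*√11/5) + 49)² = (261/5 + 2*√11/5)²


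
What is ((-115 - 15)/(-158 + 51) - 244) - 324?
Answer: -60646/107 ≈ -566.79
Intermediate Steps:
((-115 - 15)/(-158 + 51) - 244) - 324 = (-130/(-107) - 244) - 324 = (-130*(-1/107) - 244) - 324 = (130/107 - 244) - 324 = -25978/107 - 324 = -60646/107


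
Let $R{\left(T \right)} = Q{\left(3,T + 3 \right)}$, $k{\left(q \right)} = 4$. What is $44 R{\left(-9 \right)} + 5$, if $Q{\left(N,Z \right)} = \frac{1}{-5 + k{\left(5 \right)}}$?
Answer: $-39$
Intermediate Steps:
$Q{\left(N,Z \right)} = -1$ ($Q{\left(N,Z \right)} = \frac{1}{-5 + 4} = \frac{1}{-1} = -1$)
$R{\left(T \right)} = -1$
$44 R{\left(-9 \right)} + 5 = 44 \left(-1\right) + 5 = -44 + 5 = -39$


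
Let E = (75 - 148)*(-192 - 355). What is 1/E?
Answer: 1/39931 ≈ 2.5043e-5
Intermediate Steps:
E = 39931 (E = -73*(-547) = 39931)
1/E = 1/39931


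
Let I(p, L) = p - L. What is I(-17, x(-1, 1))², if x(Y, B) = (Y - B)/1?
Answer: 225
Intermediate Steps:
x(Y, B) = Y - B (x(Y, B) = (Y - B)*1 = Y - B)
I(-17, x(-1, 1))² = (-17 - (-1 - 1*1))² = (-17 - (-1 - 1))² = (-17 - 1*(-2))² = (-17 + 2)² = (-15)² = 225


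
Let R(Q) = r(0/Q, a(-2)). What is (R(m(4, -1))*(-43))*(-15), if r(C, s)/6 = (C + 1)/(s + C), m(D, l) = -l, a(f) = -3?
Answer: -1290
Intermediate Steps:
r(C, s) = 6*(1 + C)/(C + s) (r(C, s) = 6*((C + 1)/(s + C)) = 6*((1 + C)/(C + s)) = 6*(1 + C)/(C + s))
R(Q) = -2 (R(Q) = 6*(1 + 0/Q)/(0/Q - 3) = 6*(1 + 0)/(0 - 3) = 6*1/(-3) = 6*(-⅓)*1 = -2)
(R(m(4, -1))*(-43))*(-15) = -2*(-43)*(-15) = 86*(-15) = -1290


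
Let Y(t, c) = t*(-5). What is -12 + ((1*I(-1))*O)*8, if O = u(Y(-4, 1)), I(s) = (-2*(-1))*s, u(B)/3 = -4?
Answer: 180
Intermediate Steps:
Y(t, c) = -5*t
u(B) = -12 (u(B) = 3*(-4) = -12)
I(s) = 2*s
O = -12
-12 + ((1*I(-1))*O)*8 = -12 + ((1*(2*(-1)))*(-12))*8 = -12 + ((1*(-2))*(-12))*8 = -12 - 2*(-12)*8 = -12 + 24*8 = -12 + 192 = 180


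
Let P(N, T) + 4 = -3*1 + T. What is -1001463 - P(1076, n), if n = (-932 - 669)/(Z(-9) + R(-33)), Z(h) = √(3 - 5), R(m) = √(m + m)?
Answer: -1001456 - 1601*I*√66/64 + 1601*I*√2/64 ≈ -1.0015e+6 - 167.85*I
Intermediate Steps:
R(m) = √2*√m (R(m) = √(2*m) = √2*√m)
Z(h) = I*√2 (Z(h) = √(-2) = I*√2)
n = -1601/(I*√2 + I*√66) (n = (-932 - 669)/(I*√2 + √2*√(-33)) = -1601/(I*√2 + √2*(I*√33)) = -1601/(I*√2 + I*√66) ≈ 167.85*I)
P(N, T) = -7 + T (P(N, T) = -4 + (-3*1 + T) = -4 + (-3 + T) = -7 + T)
-1001463 - P(1076, n) = -1001463 - (-7 + 1601*I/(√2 + √66)) = -1001463 + (7 - 1601*I/(√2 + √66)) = -1001456 - 1601*I/(√2 + √66)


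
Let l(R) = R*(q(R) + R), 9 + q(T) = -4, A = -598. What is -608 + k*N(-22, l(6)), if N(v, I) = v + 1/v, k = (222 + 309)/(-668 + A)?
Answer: -5558827/9284 ≈ -598.75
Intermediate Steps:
q(T) = -13 (q(T) = -9 - 4 = -13)
k = -177/422 (k = (222 + 309)/(-668 - 598) = 531/(-1266) = 531*(-1/1266) = -177/422 ≈ -0.41943)
l(R) = R*(-13 + R)
-608 + k*N(-22, l(6)) = -608 - 177*(-22 + 1/(-22))/422 = -608 - 177*(-22 - 1/22)/422 = -608 - 177/422*(-485/22) = -608 + 85845/9284 = -5558827/9284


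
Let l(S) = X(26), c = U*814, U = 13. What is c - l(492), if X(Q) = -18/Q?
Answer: 137575/13 ≈ 10583.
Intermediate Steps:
c = 10582 (c = 13*814 = 10582)
l(S) = -9/13 (l(S) = -18/26 = -18*1/26 = -9/13)
c - l(492) = 10582 - 1*(-9/13) = 10582 + 9/13 = 137575/13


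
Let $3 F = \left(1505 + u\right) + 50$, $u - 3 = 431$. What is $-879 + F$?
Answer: $-216$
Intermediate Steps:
$u = 434$ ($u = 3 + 431 = 434$)
$F = 663$ ($F = \frac{\left(1505 + 434\right) + 50}{3} = \frac{1939 + 50}{3} = \frac{1}{3} \cdot 1989 = 663$)
$-879 + F = -879 + 663 = -216$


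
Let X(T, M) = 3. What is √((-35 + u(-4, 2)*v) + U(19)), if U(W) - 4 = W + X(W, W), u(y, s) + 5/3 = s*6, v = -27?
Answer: 12*I*√2 ≈ 16.971*I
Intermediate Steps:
u(y, s) = -5/3 + 6*s (u(y, s) = -5/3 + s*6 = -5/3 + 6*s)
U(W) = 7 + W (U(W) = 4 + (W + 3) = 4 + (3 + W) = 7 + W)
√((-35 + u(-4, 2)*v) + U(19)) = √((-35 + (-5/3 + 6*2)*(-27)) + (7 + 19)) = √((-35 + (-5/3 + 12)*(-27)) + 26) = √((-35 + (31/3)*(-27)) + 26) = √((-35 - 279) + 26) = √(-314 + 26) = √(-288) = 12*I*√2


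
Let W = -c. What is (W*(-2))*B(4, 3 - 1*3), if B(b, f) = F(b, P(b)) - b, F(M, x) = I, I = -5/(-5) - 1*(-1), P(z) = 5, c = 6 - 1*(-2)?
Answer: -32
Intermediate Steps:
c = 8 (c = 6 + 2 = 8)
W = -8 (W = -1*8 = -8)
I = 2 (I = -5*(-1/5) + 1 = 1 + 1 = 2)
F(M, x) = 2
B(b, f) = 2 - b
(W*(-2))*B(4, 3 - 1*3) = (-8*(-2))*(2 - 1*4) = 16*(2 - 4) = 16*(-2) = -32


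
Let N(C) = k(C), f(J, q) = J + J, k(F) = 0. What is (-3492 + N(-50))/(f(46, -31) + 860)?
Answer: -873/238 ≈ -3.6681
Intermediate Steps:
f(J, q) = 2*J
N(C) = 0
(-3492 + N(-50))/(f(46, -31) + 860) = (-3492 + 0)/(2*46 + 860) = -3492/(92 + 860) = -3492/952 = -3492*1/952 = -873/238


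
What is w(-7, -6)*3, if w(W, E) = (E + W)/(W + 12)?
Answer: -39/5 ≈ -7.8000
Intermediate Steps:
w(W, E) = (E + W)/(12 + W)
w(-7, -6)*3 = ((-6 - 7)/(12 - 7))*3 = (-13/5)*3 = ((⅕)*(-13))*3 = -13/5*3 = -39/5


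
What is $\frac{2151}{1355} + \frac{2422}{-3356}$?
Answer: $\frac{1968473}{2273690} \approx 0.86576$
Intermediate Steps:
$\frac{2151}{1355} + \frac{2422}{-3356} = 2151 \cdot \frac{1}{1355} + 2422 \left(- \frac{1}{3356}\right) = \frac{2151}{1355} - \frac{1211}{1678} = \frac{1968473}{2273690}$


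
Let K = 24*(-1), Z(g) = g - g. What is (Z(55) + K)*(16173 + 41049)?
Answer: -1373328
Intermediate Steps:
Z(g) = 0
K = -24
(Z(55) + K)*(16173 + 41049) = (0 - 24)*(16173 + 41049) = -24*57222 = -1373328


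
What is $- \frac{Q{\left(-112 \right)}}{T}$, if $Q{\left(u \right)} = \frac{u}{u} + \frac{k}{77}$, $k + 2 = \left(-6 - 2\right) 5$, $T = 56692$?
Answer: $- \frac{5}{623612} \approx -8.0178 \cdot 10^{-6}$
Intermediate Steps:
$k = -42$ ($k = -2 + \left(-6 - 2\right) 5 = -2 - 40 = -42$)
$Q{\left(u \right)} = \frac{5}{11}$ ($Q{\left(u \right)} = \frac{u}{u} - \frac{42}{77} = 1 - \frac{6}{11} = \frac{5}{11}$)
$- \frac{Q{\left(-112 \right)}}{T} = - \frac{5}{11 \cdot 56692} = \left(-1\right) \frac{5}{623612} = - \frac{5}{623612}$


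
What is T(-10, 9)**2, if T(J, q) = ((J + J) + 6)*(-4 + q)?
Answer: 4900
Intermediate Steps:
T(J, q) = (-4 + q)*(6 + 2*J) (T(J, q) = (2*J + 6)*(-4 + q) = (6 + 2*J)*(-4 + q) = (-4 + q)*(6 + 2*J))
T(-10, 9)**2 = (-24 - 8*(-10) + 6*9 + 2*(-10)*9)**2 = (-24 + 80 + 54 - 180)**2 = (-70)**2 = 4900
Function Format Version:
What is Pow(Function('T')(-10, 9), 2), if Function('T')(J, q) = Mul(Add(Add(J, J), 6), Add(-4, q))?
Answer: 4900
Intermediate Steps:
Function('T')(J, q) = Mul(Add(-4, q), Add(6, Mul(2, J))) (Function('T')(J, q) = Mul(Add(Mul(2, J), 6), Add(-4, q)) = Mul(Add(6, Mul(2, J)), Add(-4, q)) = Mul(Add(-4, q), Add(6, Mul(2, J))))
Pow(Function('T')(-10, 9), 2) = Pow(Add(-24, Mul(-8, -10), Mul(6, 9), Mul(2, -10, 9)), 2) = Pow(Add(-24, 80, 54, -180), 2) = Pow(-70, 2) = 4900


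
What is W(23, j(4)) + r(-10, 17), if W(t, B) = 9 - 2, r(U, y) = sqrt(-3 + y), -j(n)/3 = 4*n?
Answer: 7 + sqrt(14) ≈ 10.742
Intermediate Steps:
j(n) = -12*n
W(t, B) = 7
W(23, j(4)) + r(-10, 17) = 7 + sqrt(-3 + 17) = 7 + sqrt(14)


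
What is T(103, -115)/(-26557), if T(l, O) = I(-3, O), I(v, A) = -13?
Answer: 13/26557 ≈ 0.00048951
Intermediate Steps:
T(l, O) = -13
T(103, -115)/(-26557) = -13/(-26557) = -13*(-1/26557) = 13/26557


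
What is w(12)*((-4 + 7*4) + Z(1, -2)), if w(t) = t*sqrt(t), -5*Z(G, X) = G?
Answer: 2856*sqrt(3)/5 ≈ 989.35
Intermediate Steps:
Z(G, X) = -G/5
w(t) = t**(3/2)
w(12)*((-4 + 7*4) + Z(1, -2)) = 12**(3/2)*((-4 + 7*4) - 1/5*1) = (24*sqrt(3))*((-4 + 28) - 1/5) = (24*sqrt(3))*(24 - 1/5) = (24*sqrt(3))*(119/5) = 2856*sqrt(3)/5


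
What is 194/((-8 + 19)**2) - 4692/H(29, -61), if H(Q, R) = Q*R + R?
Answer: 153792/36905 ≈ 4.1672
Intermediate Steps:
H(Q, R) = R + Q*R
194/((-8 + 19)**2) - 4692/H(29, -61) = 194/((-8 + 19)**2) - 4692*(-1/(61*(1 + 29))) = 194/(11**2) - 4692/((-61*30)) = 194/121 - 4692/(-1830) = 194*(1/121) - 4692*(-1/1830) = 194/121 + 782/305 = 153792/36905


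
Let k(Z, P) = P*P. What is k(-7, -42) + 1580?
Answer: 3344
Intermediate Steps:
k(Z, P) = P²
k(-7, -42) + 1580 = (-42)² + 1580 = 1764 + 1580 = 3344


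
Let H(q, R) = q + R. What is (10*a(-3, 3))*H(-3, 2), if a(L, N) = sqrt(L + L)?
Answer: -10*I*sqrt(6) ≈ -24.495*I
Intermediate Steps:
a(L, N) = sqrt(2)*sqrt(L) (a(L, N) = sqrt(2*L) = sqrt(2)*sqrt(L))
H(q, R) = R + q
(10*a(-3, 3))*H(-3, 2) = (10*(sqrt(2)*sqrt(-3)))*(2 - 3) = (10*(sqrt(2)*(I*sqrt(3))))*(-1) = (10*(I*sqrt(6)))*(-1) = (10*I*sqrt(6))*(-1) = -10*I*sqrt(6)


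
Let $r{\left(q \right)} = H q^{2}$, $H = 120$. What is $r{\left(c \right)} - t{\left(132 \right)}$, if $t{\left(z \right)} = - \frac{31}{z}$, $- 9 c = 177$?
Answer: $\frac{2042197}{44} \approx 46414.0$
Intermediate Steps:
$c = - \frac{59}{3}$ ($c = \left(- \frac{1}{9}\right) 177 = - \frac{59}{3} \approx -19.667$)
$r{\left(q \right)} = 120 q^{2}$
$r{\left(c \right)} - t{\left(132 \right)} = 120 \left(- \frac{59}{3}\right)^{2} - - \frac{31}{132} = 120 \cdot \frac{3481}{9} - \left(-31\right) \frac{1}{132} = \frac{139240}{3} - - \frac{31}{132} = \frac{139240}{3} + \frac{31}{132} = \frac{2042197}{44}$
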